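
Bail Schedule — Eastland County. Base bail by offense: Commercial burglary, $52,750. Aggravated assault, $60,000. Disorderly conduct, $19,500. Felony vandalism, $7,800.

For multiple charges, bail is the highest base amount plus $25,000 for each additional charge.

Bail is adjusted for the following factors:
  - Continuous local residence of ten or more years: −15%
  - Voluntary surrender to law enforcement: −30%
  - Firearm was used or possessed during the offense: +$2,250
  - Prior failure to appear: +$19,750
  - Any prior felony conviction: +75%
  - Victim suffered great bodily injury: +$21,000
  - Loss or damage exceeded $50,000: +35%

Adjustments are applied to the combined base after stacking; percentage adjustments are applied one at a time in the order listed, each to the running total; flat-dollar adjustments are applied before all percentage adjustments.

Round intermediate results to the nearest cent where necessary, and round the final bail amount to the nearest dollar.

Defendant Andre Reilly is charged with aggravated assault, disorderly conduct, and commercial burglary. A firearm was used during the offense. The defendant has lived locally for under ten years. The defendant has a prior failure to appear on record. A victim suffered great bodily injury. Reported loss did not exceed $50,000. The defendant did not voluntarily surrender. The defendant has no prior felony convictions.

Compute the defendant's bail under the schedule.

$153,000

Base amounts from the schedule: aggravated assault $60,000; disorderly conduct $19,500; commercial burglary $52,750.
Stacking rule: highest base plus $25,000 per additional charge. Highest is aggravated assault at $60,000; 2 additional charges → +$50,000. Combined base = $110,000.
Firearm was used or possessed during the offense (+$2,250 flat): $110,000 + $2,250 = $112,250.
Prior failure to appear (+$19,750 flat): $112,250 + $19,750 = $132,000.
Victim suffered great bodily injury (+$21,000 flat): $132,000 + $21,000 = $153,000.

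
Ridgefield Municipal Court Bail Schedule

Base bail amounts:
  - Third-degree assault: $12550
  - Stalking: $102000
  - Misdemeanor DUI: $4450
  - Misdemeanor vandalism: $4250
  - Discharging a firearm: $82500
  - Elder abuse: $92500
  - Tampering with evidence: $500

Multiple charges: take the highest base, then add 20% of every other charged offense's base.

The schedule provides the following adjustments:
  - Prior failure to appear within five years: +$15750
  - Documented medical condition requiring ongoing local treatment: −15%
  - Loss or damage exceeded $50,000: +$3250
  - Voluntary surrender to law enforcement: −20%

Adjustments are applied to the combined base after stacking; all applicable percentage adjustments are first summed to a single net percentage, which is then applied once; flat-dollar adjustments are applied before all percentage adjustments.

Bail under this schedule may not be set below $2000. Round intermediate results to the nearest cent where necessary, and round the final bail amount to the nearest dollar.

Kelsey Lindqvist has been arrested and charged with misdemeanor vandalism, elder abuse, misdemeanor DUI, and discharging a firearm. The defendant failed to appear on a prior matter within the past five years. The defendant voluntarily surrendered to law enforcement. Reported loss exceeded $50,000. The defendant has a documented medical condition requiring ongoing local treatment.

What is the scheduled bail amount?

$84331

Base amounts from the schedule: misdemeanor vandalism $4250; elder abuse $92500; misdemeanor DUI $4450; discharging a firearm $82500.
Stacking rule: highest base plus 20% of each additional charge. Highest is elder abuse at $92500. Additional: $4250 × 20% = $850; $4450 × 20% = $890; $82500 × 20% = $16500. Combined base = $92500 + $18240 = $110740.
Prior failure to appear within five years (+$15750 flat): $110740 + $15750 = $126490.
Loss or damage exceeded $50,000 (+$3250 flat): $126490 + $3250 = $129740.
Net percentage adjustment: −15% −20% = −35%. $129740 × 0.65 = $84331.
$84331 is at or above the $2000 minimum.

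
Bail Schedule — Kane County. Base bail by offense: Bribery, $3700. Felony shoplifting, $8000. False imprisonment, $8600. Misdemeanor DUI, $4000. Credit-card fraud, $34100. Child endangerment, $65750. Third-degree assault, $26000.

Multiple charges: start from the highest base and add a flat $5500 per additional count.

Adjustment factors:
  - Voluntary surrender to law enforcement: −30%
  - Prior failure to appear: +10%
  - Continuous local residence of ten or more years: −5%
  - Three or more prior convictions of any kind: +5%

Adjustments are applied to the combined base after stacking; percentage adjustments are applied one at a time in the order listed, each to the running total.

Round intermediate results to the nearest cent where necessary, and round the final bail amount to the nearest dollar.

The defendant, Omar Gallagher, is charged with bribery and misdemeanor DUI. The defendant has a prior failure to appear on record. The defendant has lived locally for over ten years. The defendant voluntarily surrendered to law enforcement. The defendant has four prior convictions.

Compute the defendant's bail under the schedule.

$7297

Base amounts from the schedule: bribery $3700; misdemeanor DUI $4000.
Stacking rule: highest base plus $5500 per additional charge. Highest is misdemeanor DUI at $4000; 1 additional charge → +$5500. Combined base = $9500.
Voluntary surrender to law enforcement (−30%): $9500 × 0.7 = $6650.
Prior failure to appear (+10%): $6650 × 1.1 = $7315.
Continuous local residence of ten or more years (−5%): $7315 × 0.95 = $6949.25.
Three or more prior convictions of any kind (+5%): $6949.25 × 1.05 = $7296.71.
Rounded to the nearest dollar: $7297.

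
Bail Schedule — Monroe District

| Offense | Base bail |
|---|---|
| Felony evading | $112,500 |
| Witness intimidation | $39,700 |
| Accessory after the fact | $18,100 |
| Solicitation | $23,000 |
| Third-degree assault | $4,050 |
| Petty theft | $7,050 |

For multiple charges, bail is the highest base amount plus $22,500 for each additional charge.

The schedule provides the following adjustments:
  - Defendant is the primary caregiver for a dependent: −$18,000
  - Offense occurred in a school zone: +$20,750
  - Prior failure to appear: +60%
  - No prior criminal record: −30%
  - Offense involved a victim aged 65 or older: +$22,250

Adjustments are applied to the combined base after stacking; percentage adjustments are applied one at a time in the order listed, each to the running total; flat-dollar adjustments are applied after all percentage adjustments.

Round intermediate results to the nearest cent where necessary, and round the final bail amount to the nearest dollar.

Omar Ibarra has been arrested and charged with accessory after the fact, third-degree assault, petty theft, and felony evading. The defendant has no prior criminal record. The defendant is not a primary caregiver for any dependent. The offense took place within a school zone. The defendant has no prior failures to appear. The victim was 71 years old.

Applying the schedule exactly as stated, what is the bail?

Base amounts from the schedule: accessory after the fact $18,100; third-degree assault $4,050; petty theft $7,050; felony evading $112,500.
Stacking rule: highest base plus $22,500 per additional charge. Highest is felony evading at $112,500; 3 additional charges → +$67,500. Combined base = $180,000.
No prior criminal record (−30%): $180,000 × 0.7 = $126,000.
Offense occurred in a school zone (+$20,750 flat): $126,000 + $20,750 = $146,750.
Offense involved a victim aged 65 or older (+$22,250 flat): $146,750 + $22,250 = $169,000.

$169,000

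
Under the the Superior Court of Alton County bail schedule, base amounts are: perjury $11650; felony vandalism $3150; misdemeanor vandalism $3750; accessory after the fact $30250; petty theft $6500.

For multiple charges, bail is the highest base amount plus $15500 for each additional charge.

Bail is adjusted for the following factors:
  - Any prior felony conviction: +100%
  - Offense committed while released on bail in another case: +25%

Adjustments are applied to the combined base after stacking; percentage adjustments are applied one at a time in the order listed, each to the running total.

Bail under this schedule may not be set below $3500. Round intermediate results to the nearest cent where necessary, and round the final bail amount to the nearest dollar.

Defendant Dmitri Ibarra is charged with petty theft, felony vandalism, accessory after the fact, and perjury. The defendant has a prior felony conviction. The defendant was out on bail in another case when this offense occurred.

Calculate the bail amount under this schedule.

$191875

Base amounts from the schedule: petty theft $6500; felony vandalism $3150; accessory after the fact $30250; perjury $11650.
Stacking rule: highest base plus $15500 per additional charge. Highest is accessory after the fact at $30250; 3 additional charges → +$46500. Combined base = $76750.
Any prior felony conviction (+100%): $76750 × 2 = $153500.
Offense committed while released on bail in another case (+25%): $153500 × 1.25 = $191875.
$191875 is at or above the $3500 minimum.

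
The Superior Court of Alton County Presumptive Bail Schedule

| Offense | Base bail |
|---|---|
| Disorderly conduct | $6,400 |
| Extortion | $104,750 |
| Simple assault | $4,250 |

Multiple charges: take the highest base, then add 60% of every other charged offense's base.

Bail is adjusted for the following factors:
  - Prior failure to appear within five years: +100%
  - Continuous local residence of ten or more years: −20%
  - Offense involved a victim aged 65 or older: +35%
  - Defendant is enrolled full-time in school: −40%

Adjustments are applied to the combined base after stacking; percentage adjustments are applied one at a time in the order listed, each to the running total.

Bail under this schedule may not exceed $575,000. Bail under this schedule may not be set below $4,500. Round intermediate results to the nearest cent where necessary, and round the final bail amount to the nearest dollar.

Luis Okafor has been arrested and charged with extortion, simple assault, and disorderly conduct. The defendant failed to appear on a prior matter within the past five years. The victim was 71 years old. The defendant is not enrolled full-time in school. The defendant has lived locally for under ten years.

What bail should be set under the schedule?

$300,078

Base amounts from the schedule: extortion $104,750; simple assault $4,250; disorderly conduct $6,400.
Stacking rule: highest base plus 60% of each additional charge. Highest is extortion at $104,750. Additional: $4,250 × 60% = $2,550; $6,400 × 60% = $3,840. Combined base = $104,750 + $6,390 = $111,140.
Prior failure to appear within five years (+100%): $111,140 × 2 = $222,280.
Offense involved a victim aged 65 or older (+35%): $222,280 × 1.35 = $300,078.
$300,078 is within the $575,000 maximum.
$300,078 is at or above the $4,500 minimum.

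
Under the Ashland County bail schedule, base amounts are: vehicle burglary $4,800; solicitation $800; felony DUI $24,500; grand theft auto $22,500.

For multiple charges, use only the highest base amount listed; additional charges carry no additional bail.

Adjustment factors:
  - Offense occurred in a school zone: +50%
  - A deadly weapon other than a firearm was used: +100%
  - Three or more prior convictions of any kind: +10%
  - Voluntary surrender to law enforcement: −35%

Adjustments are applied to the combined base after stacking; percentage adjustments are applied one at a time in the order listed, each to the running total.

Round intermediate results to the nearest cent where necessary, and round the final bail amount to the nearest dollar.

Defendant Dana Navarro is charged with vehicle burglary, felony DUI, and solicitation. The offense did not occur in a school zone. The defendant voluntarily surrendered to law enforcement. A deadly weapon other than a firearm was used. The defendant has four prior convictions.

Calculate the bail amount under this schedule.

$35,035

Base amounts from the schedule: vehicle burglary $4,800; felony DUI $24,500; solicitation $800.
Stacking rule: use the highest base only. Highest is felony DUI at $24,500. Combined base = $24,500.
A deadly weapon other than a firearm was used (+100%): $24,500 × 2 = $49,000.
Three or more prior convictions of any kind (+10%): $49,000 × 1.1 = $53,900.
Voluntary surrender to law enforcement (−35%): $53,900 × 0.65 = $35,035.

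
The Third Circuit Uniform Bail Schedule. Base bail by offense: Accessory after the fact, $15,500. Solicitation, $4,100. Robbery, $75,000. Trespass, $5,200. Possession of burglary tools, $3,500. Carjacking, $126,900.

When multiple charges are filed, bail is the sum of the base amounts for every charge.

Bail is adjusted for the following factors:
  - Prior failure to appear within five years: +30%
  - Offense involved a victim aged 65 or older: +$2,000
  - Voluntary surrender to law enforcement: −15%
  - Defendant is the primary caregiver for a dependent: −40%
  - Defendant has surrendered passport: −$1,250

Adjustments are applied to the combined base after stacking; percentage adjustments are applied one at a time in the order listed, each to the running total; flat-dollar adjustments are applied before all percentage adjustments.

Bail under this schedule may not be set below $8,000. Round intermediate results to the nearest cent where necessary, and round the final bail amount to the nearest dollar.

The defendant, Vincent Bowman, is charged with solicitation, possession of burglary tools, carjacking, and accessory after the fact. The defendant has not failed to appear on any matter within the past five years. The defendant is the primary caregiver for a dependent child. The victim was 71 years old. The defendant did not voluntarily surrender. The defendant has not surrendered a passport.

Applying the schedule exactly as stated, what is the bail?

$91,200

Base amounts from the schedule: solicitation $4,100; possession of burglary tools $3,500; carjacking $126,900; accessory after the fact $15,500.
Stacking rule: sum of all bases. $4,100 + $3,500 + $126,900 + $15,500 = $150,000.
Offense involved a victim aged 65 or older (+$2,000 flat): $150,000 + $2,000 = $152,000.
Defendant is the primary caregiver for a dependent (−40%): $152,000 × 0.6 = $91,200.
$91,200 is at or above the $8,000 minimum.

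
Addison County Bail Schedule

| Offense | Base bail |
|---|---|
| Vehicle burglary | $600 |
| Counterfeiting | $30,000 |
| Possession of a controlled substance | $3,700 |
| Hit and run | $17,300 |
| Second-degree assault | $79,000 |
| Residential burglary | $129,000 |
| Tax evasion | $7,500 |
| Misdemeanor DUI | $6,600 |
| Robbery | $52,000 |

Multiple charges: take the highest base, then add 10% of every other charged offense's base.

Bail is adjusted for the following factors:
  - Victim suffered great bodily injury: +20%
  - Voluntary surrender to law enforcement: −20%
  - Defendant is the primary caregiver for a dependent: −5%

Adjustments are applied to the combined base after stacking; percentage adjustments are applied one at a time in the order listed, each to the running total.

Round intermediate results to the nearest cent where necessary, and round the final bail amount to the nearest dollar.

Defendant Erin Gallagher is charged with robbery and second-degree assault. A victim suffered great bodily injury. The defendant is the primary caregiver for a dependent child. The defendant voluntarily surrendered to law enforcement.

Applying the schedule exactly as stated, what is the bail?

Base amounts from the schedule: robbery $52,000; second-degree assault $79,000.
Stacking rule: highest base plus 10% of each additional charge. Highest is second-degree assault at $79,000. Additional: $52,000 × 10% = $5,200. Combined base = $79,000 + $5,200 = $84,200.
Victim suffered great bodily injury (+20%): $84,200 × 1.2 = $101,040.
Voluntary surrender to law enforcement (−20%): $101,040 × 0.8 = $80,832.
Defendant is the primary caregiver for a dependent (−5%): $80,832 × 0.95 = $76,790.40.
Rounded to the nearest dollar: $76,790.

$76,790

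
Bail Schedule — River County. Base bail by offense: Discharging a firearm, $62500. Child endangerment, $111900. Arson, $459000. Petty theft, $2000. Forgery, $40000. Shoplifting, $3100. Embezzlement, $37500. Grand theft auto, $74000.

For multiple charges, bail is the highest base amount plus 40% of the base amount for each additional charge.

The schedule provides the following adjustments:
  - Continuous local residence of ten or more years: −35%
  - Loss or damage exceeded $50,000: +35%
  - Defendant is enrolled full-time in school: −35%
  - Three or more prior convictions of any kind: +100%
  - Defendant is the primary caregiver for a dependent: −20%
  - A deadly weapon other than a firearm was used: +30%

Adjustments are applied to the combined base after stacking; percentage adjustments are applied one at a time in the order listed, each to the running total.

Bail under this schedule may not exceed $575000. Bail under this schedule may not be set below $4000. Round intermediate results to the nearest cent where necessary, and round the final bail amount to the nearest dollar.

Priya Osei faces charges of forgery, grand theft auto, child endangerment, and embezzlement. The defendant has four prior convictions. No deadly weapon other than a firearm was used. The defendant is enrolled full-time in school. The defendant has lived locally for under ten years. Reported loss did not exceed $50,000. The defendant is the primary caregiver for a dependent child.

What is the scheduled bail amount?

Base amounts from the schedule: forgery $40000; grand theft auto $74000; child endangerment $111900; embezzlement $37500.
Stacking rule: highest base plus 40% of each additional charge. Highest is child endangerment at $111900. Additional: $40000 × 40% = $16000; $74000 × 40% = $29600; $37500 × 40% = $15000. Combined base = $111900 + $60600 = $172500.
Defendant is enrolled full-time in school (−35%): $172500 × 0.65 = $112125.
Three or more prior convictions of any kind (+100%): $112125 × 2 = $224250.
Defendant is the primary caregiver for a dependent (−20%): $224250 × 0.8 = $179400.
$179400 is within the $575000 maximum.
$179400 is at or above the $4000 minimum.

$179400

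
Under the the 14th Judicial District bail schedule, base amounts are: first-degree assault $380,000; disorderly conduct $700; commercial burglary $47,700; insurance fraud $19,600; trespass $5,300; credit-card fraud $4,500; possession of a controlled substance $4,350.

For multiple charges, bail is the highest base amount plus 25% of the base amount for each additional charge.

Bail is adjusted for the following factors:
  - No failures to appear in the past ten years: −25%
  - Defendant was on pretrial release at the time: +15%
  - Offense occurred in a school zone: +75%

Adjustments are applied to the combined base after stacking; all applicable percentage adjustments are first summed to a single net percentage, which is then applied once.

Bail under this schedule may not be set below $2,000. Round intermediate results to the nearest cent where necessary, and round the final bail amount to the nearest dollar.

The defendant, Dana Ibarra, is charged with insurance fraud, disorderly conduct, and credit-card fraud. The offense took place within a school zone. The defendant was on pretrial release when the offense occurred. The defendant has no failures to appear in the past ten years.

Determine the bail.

$34,485

Base amounts from the schedule: insurance fraud $19,600; disorderly conduct $700; credit-card fraud $4,500.
Stacking rule: highest base plus 25% of each additional charge. Highest is insurance fraud at $19,600. Additional: $700 × 25% = $175; $4,500 × 25% = $1,125. Combined base = $19,600 + $1,300 = $20,900.
Net percentage adjustment: −25% +15% +75% = +65%. $20,900 × 1.65 = $34,485.
$34,485 is at or above the $2,000 minimum.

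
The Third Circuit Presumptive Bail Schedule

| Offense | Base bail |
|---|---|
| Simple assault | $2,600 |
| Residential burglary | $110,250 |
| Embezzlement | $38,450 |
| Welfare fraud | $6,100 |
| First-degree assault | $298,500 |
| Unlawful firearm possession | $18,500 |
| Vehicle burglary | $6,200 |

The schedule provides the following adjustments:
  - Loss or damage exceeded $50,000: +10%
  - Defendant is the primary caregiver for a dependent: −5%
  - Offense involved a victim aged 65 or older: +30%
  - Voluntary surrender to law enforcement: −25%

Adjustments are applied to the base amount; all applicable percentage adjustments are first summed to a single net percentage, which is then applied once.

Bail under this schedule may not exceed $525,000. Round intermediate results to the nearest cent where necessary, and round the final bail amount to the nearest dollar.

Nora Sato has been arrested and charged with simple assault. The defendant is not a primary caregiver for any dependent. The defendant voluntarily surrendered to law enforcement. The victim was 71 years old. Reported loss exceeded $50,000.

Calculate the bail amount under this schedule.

Base amounts from the schedule: simple assault $2,600.
Single charge. Combined base = $2,600.
Net percentage adjustment: +10% +30% −25% = +15%. $2,600 × 1.15 = $2,990.
$2,990 is within the $525,000 maximum.

$2,990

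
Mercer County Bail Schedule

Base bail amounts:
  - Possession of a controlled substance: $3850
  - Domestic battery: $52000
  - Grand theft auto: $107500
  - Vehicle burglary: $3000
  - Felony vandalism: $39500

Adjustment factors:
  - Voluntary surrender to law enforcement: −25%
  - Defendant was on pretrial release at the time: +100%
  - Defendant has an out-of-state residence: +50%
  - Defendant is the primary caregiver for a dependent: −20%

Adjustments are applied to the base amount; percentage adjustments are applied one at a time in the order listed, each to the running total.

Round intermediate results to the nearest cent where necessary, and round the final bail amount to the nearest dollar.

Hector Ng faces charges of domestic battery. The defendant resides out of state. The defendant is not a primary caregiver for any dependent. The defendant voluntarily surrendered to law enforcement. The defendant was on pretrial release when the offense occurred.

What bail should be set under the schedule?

Base amounts from the schedule: domestic battery $52000.
Single charge. Combined base = $52000.
Voluntary surrender to law enforcement (−25%): $52000 × 0.75 = $39000.
Defendant was on pretrial release at the time (+100%): $39000 × 2 = $78000.
Defendant has an out-of-state residence (+50%): $78000 × 1.5 = $117000.

$117000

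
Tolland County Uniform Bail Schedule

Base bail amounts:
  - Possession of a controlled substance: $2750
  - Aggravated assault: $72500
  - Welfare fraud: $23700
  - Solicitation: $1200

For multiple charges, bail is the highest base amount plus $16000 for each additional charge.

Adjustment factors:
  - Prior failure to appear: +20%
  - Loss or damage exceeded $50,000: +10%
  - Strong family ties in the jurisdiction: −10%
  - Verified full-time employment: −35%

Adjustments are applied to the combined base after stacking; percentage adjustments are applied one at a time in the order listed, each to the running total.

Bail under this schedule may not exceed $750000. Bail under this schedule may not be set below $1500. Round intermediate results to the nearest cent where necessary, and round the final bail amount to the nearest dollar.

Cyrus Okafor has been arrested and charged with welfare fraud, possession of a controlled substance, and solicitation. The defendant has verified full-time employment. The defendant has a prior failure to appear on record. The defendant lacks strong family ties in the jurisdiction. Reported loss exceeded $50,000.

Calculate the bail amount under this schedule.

Base amounts from the schedule: welfare fraud $23700; possession of a controlled substance $2750; solicitation $1200.
Stacking rule: highest base plus $16000 per additional charge. Highest is welfare fraud at $23700; 2 additional charges → +$32000. Combined base = $55700.
Prior failure to appear (+20%): $55700 × 1.2 = $66840.
Loss or damage exceeded $50,000 (+10%): $66840 × 1.1 = $73524.
Verified full-time employment (−35%): $73524 × 0.65 = $47790.60.
$47790.60 is within the $750000 maximum.
$47790.60 is at or above the $1500 minimum.
Rounded to the nearest dollar: $47791.

$47791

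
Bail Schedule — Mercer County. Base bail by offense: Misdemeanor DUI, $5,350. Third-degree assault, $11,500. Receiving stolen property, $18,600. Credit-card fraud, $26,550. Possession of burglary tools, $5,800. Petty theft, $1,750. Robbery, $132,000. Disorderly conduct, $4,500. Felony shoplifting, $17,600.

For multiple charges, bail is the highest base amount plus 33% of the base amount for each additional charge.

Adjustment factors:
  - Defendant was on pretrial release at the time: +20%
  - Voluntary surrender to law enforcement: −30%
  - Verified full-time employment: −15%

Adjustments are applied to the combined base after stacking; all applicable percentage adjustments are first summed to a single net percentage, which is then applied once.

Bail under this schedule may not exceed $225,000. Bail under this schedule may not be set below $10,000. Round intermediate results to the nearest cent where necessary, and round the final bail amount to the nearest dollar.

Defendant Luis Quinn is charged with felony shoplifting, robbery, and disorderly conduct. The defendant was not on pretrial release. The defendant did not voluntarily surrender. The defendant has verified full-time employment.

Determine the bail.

Base amounts from the schedule: felony shoplifting $17,600; robbery $132,000; disorderly conduct $4,500.
Stacking rule: highest base plus 33% of each additional charge. Highest is robbery at $132,000. Additional: $17,600 × 33% = $5,808; $4,500 × 33% = $1,485. Combined base = $132,000 + $7,293 = $139,293.
Verified full-time employment (−15%): $139,293 × 0.85 = $118,399.05.
$118,399.05 is within the $225,000 maximum.
$118,399.05 is at or above the $10,000 minimum.
Rounded to the nearest dollar: $118,399.

$118,399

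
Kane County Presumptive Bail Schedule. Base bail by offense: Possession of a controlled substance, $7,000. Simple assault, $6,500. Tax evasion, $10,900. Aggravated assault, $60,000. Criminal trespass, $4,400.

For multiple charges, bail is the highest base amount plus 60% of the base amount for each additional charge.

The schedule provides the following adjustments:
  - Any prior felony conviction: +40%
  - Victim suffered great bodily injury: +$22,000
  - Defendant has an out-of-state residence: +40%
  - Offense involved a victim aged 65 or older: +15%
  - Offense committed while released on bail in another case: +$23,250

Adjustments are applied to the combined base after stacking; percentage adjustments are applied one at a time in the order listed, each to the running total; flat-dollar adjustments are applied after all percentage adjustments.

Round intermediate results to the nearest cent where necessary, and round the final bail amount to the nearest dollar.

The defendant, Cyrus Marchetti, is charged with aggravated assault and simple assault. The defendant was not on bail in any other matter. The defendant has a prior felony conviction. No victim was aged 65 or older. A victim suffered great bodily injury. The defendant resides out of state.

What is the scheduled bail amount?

Base amounts from the schedule: aggravated assault $60,000; simple assault $6,500.
Stacking rule: highest base plus 60% of each additional charge. Highest is aggravated assault at $60,000. Additional: $6,500 × 60% = $3,900. Combined base = $60,000 + $3,900 = $63,900.
Any prior felony conviction (+40%): $63,900 × 1.4 = $89,460.
Defendant has an out-of-state residence (+40%): $89,460 × 1.4 = $125,244.
Victim suffered great bodily injury (+$22,000 flat): $125,244 + $22,000 = $147,244.

$147,244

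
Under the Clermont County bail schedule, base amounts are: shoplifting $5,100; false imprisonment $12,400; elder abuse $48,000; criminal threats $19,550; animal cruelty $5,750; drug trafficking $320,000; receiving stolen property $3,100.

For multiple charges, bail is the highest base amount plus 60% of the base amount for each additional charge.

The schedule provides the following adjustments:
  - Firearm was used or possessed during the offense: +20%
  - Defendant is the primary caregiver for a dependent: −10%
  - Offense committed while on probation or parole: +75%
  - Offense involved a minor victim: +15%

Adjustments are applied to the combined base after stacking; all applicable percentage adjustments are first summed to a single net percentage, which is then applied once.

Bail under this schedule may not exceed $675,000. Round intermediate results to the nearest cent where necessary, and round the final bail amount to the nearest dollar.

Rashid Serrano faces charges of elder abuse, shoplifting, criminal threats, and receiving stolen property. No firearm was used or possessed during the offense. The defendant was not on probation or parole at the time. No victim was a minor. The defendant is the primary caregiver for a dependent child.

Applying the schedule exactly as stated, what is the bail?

$58,185

Base amounts from the schedule: elder abuse $48,000; shoplifting $5,100; criminal threats $19,550; receiving stolen property $3,100.
Stacking rule: highest base plus 60% of each additional charge. Highest is elder abuse at $48,000. Additional: $5,100 × 60% = $3,060; $19,550 × 60% = $11,730; $3,100 × 60% = $1,860. Combined base = $48,000 + $16,650 = $64,650.
Defendant is the primary caregiver for a dependent (−10%): $64,650 × 0.9 = $58,185.
$58,185 is within the $675,000 maximum.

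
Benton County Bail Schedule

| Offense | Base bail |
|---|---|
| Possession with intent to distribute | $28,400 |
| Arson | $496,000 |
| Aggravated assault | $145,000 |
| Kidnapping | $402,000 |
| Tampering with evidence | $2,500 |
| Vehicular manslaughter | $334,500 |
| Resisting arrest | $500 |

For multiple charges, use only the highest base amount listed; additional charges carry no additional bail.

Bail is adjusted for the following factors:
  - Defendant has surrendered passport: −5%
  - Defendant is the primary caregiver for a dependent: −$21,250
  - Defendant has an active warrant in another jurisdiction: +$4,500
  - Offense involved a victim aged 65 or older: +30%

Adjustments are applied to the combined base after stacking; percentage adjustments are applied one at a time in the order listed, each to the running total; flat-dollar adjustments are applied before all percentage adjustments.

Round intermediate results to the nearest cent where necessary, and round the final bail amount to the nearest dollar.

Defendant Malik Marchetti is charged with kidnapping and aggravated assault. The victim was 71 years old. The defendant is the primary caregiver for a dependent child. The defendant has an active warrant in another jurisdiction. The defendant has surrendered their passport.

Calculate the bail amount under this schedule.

Base amounts from the schedule: kidnapping $402,000; aggravated assault $145,000.
Stacking rule: use the highest base only. Highest is kidnapping at $402,000. Combined base = $402,000.
Defendant is the primary caregiver for a dependent (−$21,250 flat): $402,000 − $21,250 = $380,750.
Defendant has an active warrant in another jurisdiction (+$4,500 flat): $380,750 + $4,500 = $385,250.
Defendant has surrendered passport (−5%): $385,250 × 0.95 = $365,987.50.
Offense involved a victim aged 65 or older (+30%): $365,987.50 × 1.3 = $475,783.75.
Rounded to the nearest dollar: $475,784.

$475,784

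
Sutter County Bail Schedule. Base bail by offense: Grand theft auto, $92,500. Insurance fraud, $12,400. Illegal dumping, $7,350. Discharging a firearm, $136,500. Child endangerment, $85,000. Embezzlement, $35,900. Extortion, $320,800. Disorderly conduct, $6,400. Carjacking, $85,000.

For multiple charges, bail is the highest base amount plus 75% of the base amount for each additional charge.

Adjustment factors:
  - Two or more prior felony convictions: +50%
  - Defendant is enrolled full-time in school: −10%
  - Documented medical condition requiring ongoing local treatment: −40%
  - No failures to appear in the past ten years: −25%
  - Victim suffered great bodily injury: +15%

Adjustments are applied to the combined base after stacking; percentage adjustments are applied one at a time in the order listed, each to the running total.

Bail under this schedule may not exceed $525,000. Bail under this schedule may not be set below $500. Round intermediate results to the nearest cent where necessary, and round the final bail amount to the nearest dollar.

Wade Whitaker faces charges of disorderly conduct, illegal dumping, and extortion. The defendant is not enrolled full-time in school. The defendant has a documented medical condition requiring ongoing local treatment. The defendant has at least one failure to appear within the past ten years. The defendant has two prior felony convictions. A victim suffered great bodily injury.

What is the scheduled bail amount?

$342,701

Base amounts from the schedule: disorderly conduct $6,400; illegal dumping $7,350; extortion $320,800.
Stacking rule: highest base plus 75% of each additional charge. Highest is extortion at $320,800. Additional: $6,400 × 75% = $4,800; $7,350 × 75% = $5,512.50. Combined base = $320,800 + $10,312.50 = $331,112.50.
Two or more prior felony convictions (+50%): $331,112.50 × 1.5 = $496,668.75.
Documented medical condition requiring ongoing local treatment (−40%): $496,668.75 × 0.6 = $298,001.25.
Victim suffered great bodily injury (+15%): $298,001.25 × 1.15 = $342,701.44.
$342,701.44 is within the $525,000 maximum.
$342,701.44 is at or above the $500 minimum.
Rounded to the nearest dollar: $342,701.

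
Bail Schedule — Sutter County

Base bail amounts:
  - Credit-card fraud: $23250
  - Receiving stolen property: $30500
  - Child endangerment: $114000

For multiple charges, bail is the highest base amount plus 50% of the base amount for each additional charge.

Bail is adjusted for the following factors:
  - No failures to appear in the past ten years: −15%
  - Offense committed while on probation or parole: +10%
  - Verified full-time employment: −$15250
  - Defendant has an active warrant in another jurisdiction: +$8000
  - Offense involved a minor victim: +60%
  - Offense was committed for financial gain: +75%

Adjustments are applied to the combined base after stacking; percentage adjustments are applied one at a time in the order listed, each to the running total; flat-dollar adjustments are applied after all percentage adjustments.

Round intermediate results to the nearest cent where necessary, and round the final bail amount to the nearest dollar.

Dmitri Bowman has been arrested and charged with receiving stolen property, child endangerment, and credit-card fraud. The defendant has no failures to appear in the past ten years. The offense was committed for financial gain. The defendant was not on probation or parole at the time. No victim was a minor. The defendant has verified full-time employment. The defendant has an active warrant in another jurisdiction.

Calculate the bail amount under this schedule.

$202302

Base amounts from the schedule: receiving stolen property $30500; child endangerment $114000; credit-card fraud $23250.
Stacking rule: highest base plus 50% of each additional charge. Highest is child endangerment at $114000. Additional: $30500 × 50% = $15250; $23250 × 50% = $11625. Combined base = $114000 + $26875 = $140875.
No failures to appear in the past ten years (−15%): $140875 × 0.85 = $119743.75.
Offense was committed for financial gain (+75%): $119743.75 × 1.75 = $209551.56.
Verified full-time employment (−$15250 flat): $209551.56 − $15250 = $194301.56.
Defendant has an active warrant in another jurisdiction (+$8000 flat): $194301.56 + $8000 = $202301.56.
Rounded to the nearest dollar: $202302.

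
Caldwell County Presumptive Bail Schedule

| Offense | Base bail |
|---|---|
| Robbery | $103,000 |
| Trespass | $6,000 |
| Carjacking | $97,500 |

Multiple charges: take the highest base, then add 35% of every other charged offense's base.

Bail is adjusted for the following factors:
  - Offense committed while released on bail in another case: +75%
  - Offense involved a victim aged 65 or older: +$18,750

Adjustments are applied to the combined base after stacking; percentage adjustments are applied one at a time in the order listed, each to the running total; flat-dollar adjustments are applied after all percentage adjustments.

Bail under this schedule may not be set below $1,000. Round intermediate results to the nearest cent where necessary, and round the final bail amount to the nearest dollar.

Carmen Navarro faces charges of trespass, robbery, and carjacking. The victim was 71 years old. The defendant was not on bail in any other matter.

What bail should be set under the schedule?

$157,975

Base amounts from the schedule: trespass $6,000; robbery $103,000; carjacking $97,500.
Stacking rule: highest base plus 35% of each additional charge. Highest is robbery at $103,000. Additional: $6,000 × 35% = $2,100; $97,500 × 35% = $34,125. Combined base = $103,000 + $36,225 = $139,225.
Offense involved a victim aged 65 or older (+$18,750 flat): $139,225 + $18,750 = $157,975.
$157,975 is at or above the $1,000 minimum.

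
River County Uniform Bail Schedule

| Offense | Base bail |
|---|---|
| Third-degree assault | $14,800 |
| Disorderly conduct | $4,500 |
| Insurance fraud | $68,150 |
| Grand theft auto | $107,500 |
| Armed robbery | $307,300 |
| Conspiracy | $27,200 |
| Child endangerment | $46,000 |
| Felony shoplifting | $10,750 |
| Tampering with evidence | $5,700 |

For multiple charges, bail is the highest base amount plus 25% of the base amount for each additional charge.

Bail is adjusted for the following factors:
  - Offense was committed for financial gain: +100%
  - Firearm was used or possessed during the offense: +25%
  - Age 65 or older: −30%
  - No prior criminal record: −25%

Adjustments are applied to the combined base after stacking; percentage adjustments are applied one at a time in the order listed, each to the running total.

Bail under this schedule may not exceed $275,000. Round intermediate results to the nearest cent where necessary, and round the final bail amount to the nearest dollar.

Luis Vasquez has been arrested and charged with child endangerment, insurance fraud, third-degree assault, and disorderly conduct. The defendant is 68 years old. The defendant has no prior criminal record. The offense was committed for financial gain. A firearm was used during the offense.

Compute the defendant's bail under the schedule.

$110,873

Base amounts from the schedule: child endangerment $46,000; insurance fraud $68,150; third-degree assault $14,800; disorderly conduct $4,500.
Stacking rule: highest base plus 25% of each additional charge. Highest is insurance fraud at $68,150. Additional: $46,000 × 25% = $11,500; $14,800 × 25% = $3,700; $4,500 × 25% = $1,125. Combined base = $68,150 + $16,325 = $84,475.
Offense was committed for financial gain (+100%): $84,475 × 2 = $168,950.
Firearm was used or possessed during the offense (+25%): $168,950 × 1.25 = $211,187.50.
Age 65 or older (−30%): $211,187.50 × 0.7 = $147,831.25.
No prior criminal record (−25%): $147,831.25 × 0.75 = $110,873.44.
$110,873.44 is within the $275,000 maximum.
Rounded to the nearest dollar: $110,873.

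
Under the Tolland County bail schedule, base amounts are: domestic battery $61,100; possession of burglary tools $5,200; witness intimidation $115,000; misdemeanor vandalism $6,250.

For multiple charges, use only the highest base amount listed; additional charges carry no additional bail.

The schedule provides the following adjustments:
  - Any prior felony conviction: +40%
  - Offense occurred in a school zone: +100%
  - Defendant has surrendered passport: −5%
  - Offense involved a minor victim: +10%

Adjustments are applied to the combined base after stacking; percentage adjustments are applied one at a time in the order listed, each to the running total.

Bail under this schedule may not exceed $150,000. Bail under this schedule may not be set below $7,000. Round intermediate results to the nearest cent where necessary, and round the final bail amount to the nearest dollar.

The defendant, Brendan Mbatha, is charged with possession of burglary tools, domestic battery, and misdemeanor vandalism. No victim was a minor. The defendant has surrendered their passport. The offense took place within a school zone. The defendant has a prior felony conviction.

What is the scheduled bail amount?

$150,000

Base amounts from the schedule: possession of burglary tools $5,200; domestic battery $61,100; misdemeanor vandalism $6,250.
Stacking rule: use the highest base only. Highest is domestic battery at $61,100. Combined base = $61,100.
Any prior felony conviction (+40%): $61,100 × 1.4 = $85,540.
Offense occurred in a school zone (+100%): $85,540 × 2 = $171,080.
Defendant has surrendered passport (−5%): $171,080 × 0.95 = $162,526.
Result $162,526 exceeds the maximum of $150,000; bail is capped at $150,000.
$150,000 is at or above the $7,000 minimum.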